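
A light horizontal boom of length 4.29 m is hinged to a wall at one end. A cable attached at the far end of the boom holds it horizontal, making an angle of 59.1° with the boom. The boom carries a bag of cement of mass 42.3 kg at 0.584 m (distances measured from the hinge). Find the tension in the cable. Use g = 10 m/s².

T ≈ 67.1 N

Choose the hinge as the axis so the unknown hinge reaction has zero arm there.
Bag of cement: 42.3 × 10 = 423 N down at 0.584 m → arm 0.584 m, τ = 423 × 0.584 = 247 N·m clockwise.
Total clockwise load moment = 247 N·m.
The cable tension T acts at 4.29 m; only its component perpendicular to the boom, T sinθ, produces torque. sin 59.1° = 0.8581.
Setting net torque to zero: T × 4.29 × 0.8581 = 247 → T = 247 / 3.681 = 67.1 N.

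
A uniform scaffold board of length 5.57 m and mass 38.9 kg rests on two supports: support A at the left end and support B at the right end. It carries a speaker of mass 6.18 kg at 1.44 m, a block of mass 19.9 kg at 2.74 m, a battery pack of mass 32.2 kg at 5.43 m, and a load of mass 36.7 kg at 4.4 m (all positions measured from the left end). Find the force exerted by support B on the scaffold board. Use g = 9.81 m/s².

R_B ≈ 895 N

Choose support A as the axis so its reaction then has zero moment arm.
Beam weight: 38.9 × 9.81 = 381.6 N down at 2.785 m → arm 2.785 m, τ = 381.6 × 2.785 = 1063 N·m clockwise.
Speaker: 6.18 × 9.81 = 60.63 N down at 1.44 m → arm 1.44 m, τ = 60.63 × 1.44 = 87.31 N·m clockwise.
Block: 19.9 × 9.81 = 195.2 N down at 2.74 m → arm 2.74 m, τ = 195.2 × 2.74 = 534.8 N·m clockwise.
Battery pack: 32.2 × 9.81 = 315.9 N down at 5.43 m → arm 5.43 m, τ = 315.9 × 5.43 = 1715 N·m clockwise.
Load: 36.7 × 9.81 = 360 N down at 4.4 m → arm 4.4 m, τ = 360 × 4.4 = 1584 N·m clockwise.
Net load moment about support A = 4984 N·m clockwise.
Reaction R at support B is upward at 5.57 m, arm 5.57 m → moment R × 5.57 counterclockwise.
Balancing moments: R × 5.57 = 4984, giving R = 895 N.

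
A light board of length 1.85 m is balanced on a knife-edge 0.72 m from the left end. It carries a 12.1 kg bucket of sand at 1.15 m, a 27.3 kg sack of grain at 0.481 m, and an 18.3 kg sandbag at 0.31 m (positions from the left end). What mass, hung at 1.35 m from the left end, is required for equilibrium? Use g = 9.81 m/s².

m ≈ 14 kg

Choose the knife-edge (at 0.72 m from the left end) as the axis so the support reaction has zero arm there.
Bucket of sand: 12.1 × 9.81 = 118.7 N down at 1.15 m → arm 0.43 m, τ = 118.7 × 0.43 = 51.04 N·m clockwise.
Sack of grain: 27.3 × 9.81 = 267.8 N down at 0.481 m → arm 0.239 m, τ = 267.8 × 0.239 = 64 N·m counterclockwise.
Sandbag: 18.3 × 9.81 = 179.5 N down at 0.31 m → arm 0.41 m, τ = 179.5 × 0.41 = 73.59 N·m counterclockwise.
Net moment of known loads = 86.55 N·m counterclockwise.
An unknown mass m at 1.35 m has arm 0.63 m; its moment is m·g·0.63 clockwise.
Balancing moments: m × 9.81 × 0.63 = 86.55, giving m = 86.55 / (9.81 × 0.63) = 14 kg.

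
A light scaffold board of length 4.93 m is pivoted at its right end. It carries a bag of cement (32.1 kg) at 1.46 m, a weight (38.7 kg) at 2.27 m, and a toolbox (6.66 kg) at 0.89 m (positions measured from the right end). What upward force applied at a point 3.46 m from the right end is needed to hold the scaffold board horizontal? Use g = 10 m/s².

F ≈ 406 N

Take moments about the right end.
Bag of cement: 32.1 × 10 = 321 N down at 1.46 m → arm 1.46 m, τ = 321 × 1.46 = 468.7 N·m counterclockwise.
Weight: 38.7 × 10 = 387 N down at 2.27 m → arm 2.27 m, τ = 387 × 2.27 = 878.5 N·m counterclockwise.
Toolbox: 6.66 × 10 = 66.6 N down at 0.89 m → arm 0.89 m, τ = 66.6 × 0.89 = 59.27 N·m counterclockwise.
Net moment of the loads = 1406 N·m counterclockwise.
The upward force F acts at a point 3.46 m from the right end, arm 3.46 m, giving F × 3.46 clockwise.
Balancing moments: F × 3.46 = 1406, giving F = 1406 / 3.46 = 406 N.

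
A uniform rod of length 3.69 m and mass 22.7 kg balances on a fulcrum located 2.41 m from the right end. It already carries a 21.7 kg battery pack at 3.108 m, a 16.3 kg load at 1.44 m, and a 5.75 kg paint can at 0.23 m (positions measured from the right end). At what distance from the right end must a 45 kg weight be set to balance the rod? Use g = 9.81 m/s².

Sum moments about the fulcrum (at 2.41 m from the right end) (the support reaction has zero arm there).
Beam weight: 22.7 × 9.81 = 222.7 N down at 1.845 m → arm 0.565 m, τ = 222.7 × 0.565 = 125.8 N·m clockwise.
Battery pack: 21.7 × 9.81 = 212.9 N down at 3.108 m → arm 0.698 m, τ = 212.9 × 0.698 = 148.6 N·m counterclockwise.
Load: 16.3 × 9.81 = 159.9 N down at 1.44 m → arm 0.97 m, τ = 159.9 × 0.97 = 155.1 N·m clockwise.
Paint can: 5.75 × 9.81 = 56.41 N down at 0.23 m → arm 2.18 m, τ = 56.41 × 2.18 = 123 N·m clockwise.
Net moment of existing loads = 255.3 N·m clockwise.
The weight weighs 45 × 9.81 = 441.5 N and must supply an equal counterclockwise moment, so its lever arm about the fulcrum is 255.3 / 441.5 = 0.578 m.
That puts it at 2.41 + 0.578 = 2.99 m from the right end.

x ≈ 2.99 m from the right end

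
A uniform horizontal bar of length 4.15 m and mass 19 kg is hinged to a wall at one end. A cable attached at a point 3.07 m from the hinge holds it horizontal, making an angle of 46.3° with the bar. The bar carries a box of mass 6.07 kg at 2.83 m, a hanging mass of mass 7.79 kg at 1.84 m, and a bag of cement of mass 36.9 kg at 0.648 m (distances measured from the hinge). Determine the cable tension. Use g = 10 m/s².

T ≈ 427 N

Sum moments about the hinge (the unknown hinge reaction has zero arm there).
Beam weight: 19 × 10 = 190 N down at 2.075 m → arm 2.075 m, τ = 190 × 2.075 = 394.3 N·m clockwise.
Box: 6.07 × 10 = 60.7 N down at 2.83 m → arm 2.83 m, τ = 60.7 × 2.83 = 171.8 N·m clockwise.
Hanging mass: 7.79 × 10 = 77.9 N down at 1.84 m → arm 1.84 m, τ = 77.9 × 1.84 = 143.3 N·m clockwise.
Bag of cement: 36.9 × 10 = 369 N down at 0.648 m → arm 0.648 m, τ = 369 × 0.648 = 239.1 N·m clockwise.
Total clockwise load moment = 948.5 N·m.
The cable tension T acts at 3.07 m; only its component perpendicular to the bar, T sinθ, produces torque. sin 46.3° = 0.723.
Στ = 0 ⇒ T × 3.07 × 0.723 = 948.5 ⇒ T = 948.5 / 2.22 = 427 N.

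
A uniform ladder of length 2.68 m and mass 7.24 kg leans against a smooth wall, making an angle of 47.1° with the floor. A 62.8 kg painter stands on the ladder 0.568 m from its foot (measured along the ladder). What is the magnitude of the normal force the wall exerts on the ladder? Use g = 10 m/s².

N_wall ≈ 157 N

About the foot of the ladder:
Ladder weight 7.24×10 = 72.4 N acts at 1.34 m along the ladder; its horizontal arm is 1.34·cos47.1° = 0.9122 m → τ = 66.04 N·m clockwise.
Painter: 62.8×10 = 628 N at 0.568 m → arm 0.3866 m → τ = 242.8 N·m clockwise.
Wall normal N acts horizontally at the top; its moment arm is the height L sinθ = 2.68·sin47.1° = 1.963 m, counterclockwise.
Setting net torque to zero: N × 1.963 = 308.8 → N = 157 N.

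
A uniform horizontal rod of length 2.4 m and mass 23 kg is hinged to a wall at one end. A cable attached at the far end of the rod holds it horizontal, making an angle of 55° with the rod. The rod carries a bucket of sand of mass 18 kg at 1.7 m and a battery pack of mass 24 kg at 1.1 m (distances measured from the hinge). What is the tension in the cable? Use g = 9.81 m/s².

Sum moments about the hinge (the unknown hinge reaction has zero arm there).
Beam weight: 23 × 9.81 = 225.6 N down at 1.2 m → arm 1.2 m, τ = 225.6 × 1.2 = 270.7 N·m clockwise.
Bucket of sand: 18 × 9.81 = 176.6 N down at 1.7 m → arm 1.7 m, τ = 176.6 × 1.7 = 300.2 N·m clockwise.
Battery pack: 24 × 9.81 = 235.4 N down at 1.1 m → arm 1.1 m, τ = 235.4 × 1.1 = 258.9 N·m clockwise.
Total clockwise load moment = 829.8 N·m.
The cable tension T acts at 2.4 m; only its component perpendicular to the rod, T sinθ, produces torque. sin 55° = 0.8192.
Στ = 0 ⇒ T × 2.4 × 0.8192 = 829.8 ⇒ T = 829.8 / 1.966 = 422 N.

T ≈ 422 N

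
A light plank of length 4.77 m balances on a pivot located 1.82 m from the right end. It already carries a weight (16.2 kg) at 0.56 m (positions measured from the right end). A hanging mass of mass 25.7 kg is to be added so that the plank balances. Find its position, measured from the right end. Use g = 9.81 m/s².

About the pivot (at 1.82 m from the right end):
Weight: 16.2 × 9.81 = 158.9 N down at 0.56 m → arm 1.26 m, τ = 158.9 × 1.26 = 200.2 N·m clockwise.
Net moment of existing loads = 200.2 N·m clockwise.
The hanging mass weighs 25.7 × 9.81 = 252.1 N and must supply an equal counterclockwise moment, so its lever arm about the pivot is 200.2 / 252.1 = 0.794 m.
That puts it at 1.82 + 0.794 = 2.61 m from the right end.

x ≈ 2.61 m from the right end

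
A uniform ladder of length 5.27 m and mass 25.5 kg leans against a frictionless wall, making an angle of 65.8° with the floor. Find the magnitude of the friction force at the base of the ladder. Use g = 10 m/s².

f ≈ 57.3 N

About the foot of the ladder:
Ladder weight 25.5×10 = 255 N acts at 2.635 m along the ladder; its horizontal arm is 2.635·cos65.8° = 1.08 m → τ = 275.4 N·m clockwise.
Wall normal N acts horizontally at the top; its moment arm is the height L sinθ = 5.27·sin65.8° = 4.807 m, counterclockwise.
Setting net torque to zero: N × 4.807 = 275.4 → N = 57.3 N.
ΣFx = 0: friction at the foot balances the wall's push, so f = N_wall = 57.3 N.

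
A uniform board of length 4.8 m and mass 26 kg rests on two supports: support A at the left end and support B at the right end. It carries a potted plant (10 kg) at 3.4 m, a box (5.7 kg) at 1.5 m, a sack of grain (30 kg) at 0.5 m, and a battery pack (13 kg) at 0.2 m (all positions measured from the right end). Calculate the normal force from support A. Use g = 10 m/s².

Choose support B as the axis so its reaction then has zero moment arm.
Beam weight: 26 × 10 = 260 N down at 2.4 m → arm 2.4 m, τ = 260 × 2.4 = 624 N·m counterclockwise.
Potted plant: 10 × 10 = 100 N down at 3.4 m → arm 3.4 m, τ = 100 × 3.4 = 340 N·m counterclockwise.
Box: 5.7 × 10 = 57 N down at 1.5 m → arm 1.5 m, τ = 57 × 1.5 = 85.5 N·m counterclockwise.
Sack of grain: 30 × 10 = 300 N down at 0.5 m → arm 0.5 m, τ = 300 × 0.5 = 150 N·m counterclockwise.
Battery pack: 13 × 10 = 130 N down at 0.2 m → arm 0.2 m, τ = 130 × 0.2 = 26 N·m counterclockwise.
Net load moment about support B = 1226 N·m counterclockwise.
Reaction R at support A is upward at 4.8 m, arm 4.8 m → moment R × 4.8 clockwise.
Στ = 0 ⇒ R × 4.8 = 1226 ⇒ R = 255 N.

R_A ≈ 255 N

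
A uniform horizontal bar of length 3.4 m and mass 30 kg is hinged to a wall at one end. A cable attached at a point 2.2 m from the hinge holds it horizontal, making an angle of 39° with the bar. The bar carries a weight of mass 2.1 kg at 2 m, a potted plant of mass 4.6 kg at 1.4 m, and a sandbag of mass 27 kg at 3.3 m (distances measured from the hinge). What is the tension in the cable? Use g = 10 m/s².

T ≈ 1090 N

Take moments about the hinge.
Beam weight: 30 × 10 = 300 N down at 1.7 m → arm 1.7 m, τ = 300 × 1.7 = 510 N·m clockwise.
Weight: 2.1 × 10 = 21 N down at 2 m → arm 2 m, τ = 21 × 2 = 42 N·m clockwise.
Potted plant: 4.6 × 10 = 46 N down at 1.4 m → arm 1.4 m, τ = 46 × 1.4 = 64.4 N·m clockwise.
Sandbag: 27 × 10 = 270 N down at 3.3 m → arm 3.3 m, τ = 270 × 3.3 = 891 N·m clockwise.
Total clockwise load moment = 1507 N·m.
The cable tension T acts at 2.2 m; only its component perpendicular to the bar, T sinθ, produces torque. sin 39° = 0.6293.
Setting net torque to zero: T × 2.2 × 0.6293 = 1507 → T = 1507 / 1.384 = 1090 N.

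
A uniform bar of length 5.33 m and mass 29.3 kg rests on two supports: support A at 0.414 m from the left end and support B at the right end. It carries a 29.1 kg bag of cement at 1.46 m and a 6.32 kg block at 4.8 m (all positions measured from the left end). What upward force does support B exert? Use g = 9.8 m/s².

R_B ≈ 247 N

About support A:
Beam weight: 29.3 × 9.8 = 287.1 N down at 2.665 m → arm 2.251 m, τ = 287.1 × 2.251 = 646.3 N·m clockwise.
Bag of cement: 29.1 × 9.8 = 285.2 N down at 1.46 m → arm 1.046 m, τ = 285.2 × 1.046 = 298.3 N·m clockwise.
Block: 6.32 × 9.8 = 61.94 N down at 4.8 m → arm 4.386 m, τ = 61.94 × 4.386 = 271.7 N·m clockwise.
Net load moment about support A = 1216 N·m clockwise.
Reaction R at support B is upward at 5.33 m, arm 4.916 m → moment R × 4.916 counterclockwise.
Στ = 0 ⇒ R × 4.916 = 1216 ⇒ R = 247 N.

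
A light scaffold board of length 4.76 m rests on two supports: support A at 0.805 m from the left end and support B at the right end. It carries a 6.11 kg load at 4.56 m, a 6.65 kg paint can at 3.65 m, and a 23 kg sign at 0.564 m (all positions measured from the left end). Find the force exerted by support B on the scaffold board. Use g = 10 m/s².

Taking torques about support A:
Load: 6.11 × 10 = 61.1 N down at 4.56 m → arm 3.755 m, τ = 61.1 × 3.755 = 229.4 N·m clockwise.
Paint can: 6.65 × 10 = 66.5 N down at 3.65 m → arm 2.845 m, τ = 66.5 × 2.845 = 189.2 N·m clockwise.
Sign: 23 × 10 = 230 N down at 0.564 m → arm 0.241 m, τ = 230 × 0.241 = 55.43 N·m counterclockwise.
Net load moment about support A = 363.2 N·m clockwise.
Reaction R at support B is upward at 4.76 m, arm 3.955 m → moment R × 3.955 counterclockwise.
Στ = 0 ⇒ R × 3.955 = 363.2 ⇒ R = 91.8 N.

R_B ≈ 91.8 N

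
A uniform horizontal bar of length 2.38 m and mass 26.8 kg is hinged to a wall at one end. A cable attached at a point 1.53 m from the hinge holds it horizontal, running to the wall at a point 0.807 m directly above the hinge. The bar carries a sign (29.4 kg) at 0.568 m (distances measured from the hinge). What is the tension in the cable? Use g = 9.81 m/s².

Sum moments about the hinge (the unknown hinge reaction has zero arm there).
Beam weight: 26.8 × 9.81 = 262.9 N down at 1.19 m → arm 1.19 m, τ = 262.9 × 1.19 = 312.9 N·m clockwise.
Sign: 29.4 × 9.81 = 288.4 N down at 0.568 m → arm 0.568 m, τ = 288.4 × 0.568 = 163.8 N·m clockwise.
Total clockwise load moment = 476.7 N·m.
The cable tension T acts at 1.53 m; only its component perpendicular to the bar, T sinθ, produces torque. sinθ = h/√(h²+d²) = 0.807/√(0.807²+1.53²) = 0.4665.
Στ = 0 ⇒ T × 1.53 × 0.4665 = 476.7 ⇒ T = 476.7 / 0.7137 = 668 N.

T ≈ 668 N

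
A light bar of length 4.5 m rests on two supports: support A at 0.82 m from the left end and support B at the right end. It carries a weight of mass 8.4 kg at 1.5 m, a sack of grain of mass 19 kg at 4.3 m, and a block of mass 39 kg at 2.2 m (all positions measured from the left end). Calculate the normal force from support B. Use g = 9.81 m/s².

R_B ≈ 335 N

Take moments about support A.
Weight: 8.4 × 9.81 = 82.4 N down at 1.5 m → arm 0.68 m, τ = 82.4 × 0.68 = 56.03 N·m clockwise.
Sack of grain: 19 × 9.81 = 186.4 N down at 4.3 m → arm 3.48 m, τ = 186.4 × 3.48 = 648.7 N·m clockwise.
Block: 39 × 9.81 = 382.6 N down at 2.2 m → arm 1.38 m, τ = 382.6 × 1.38 = 528 N·m clockwise.
Net load moment about support A = 1233 N·m clockwise.
Reaction R at support B is upward at 4.5 m, arm 3.68 m → moment R × 3.68 counterclockwise.
For rotational equilibrium, R × 3.68 = 1233, so R = 335 N.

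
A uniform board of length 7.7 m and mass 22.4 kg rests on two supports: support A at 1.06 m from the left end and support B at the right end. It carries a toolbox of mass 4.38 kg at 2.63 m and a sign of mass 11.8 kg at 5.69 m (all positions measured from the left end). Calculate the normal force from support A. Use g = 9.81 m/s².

Choose support B as the axis so its reaction then has zero moment arm.
Beam weight: 22.4 × 9.81 = 219.7 N down at 3.85 m → arm 3.85 m, τ = 219.7 × 3.85 = 845.8 N·m counterclockwise.
Toolbox: 4.38 × 9.81 = 42.97 N down at 2.63 m → arm 5.07 m, τ = 42.97 × 5.07 = 217.9 N·m counterclockwise.
Sign: 11.8 × 9.81 = 115.8 N down at 5.69 m → arm 2.01 m, τ = 115.8 × 2.01 = 232.8 N·m counterclockwise.
Net load moment about support B = 1296 N·m counterclockwise.
Reaction R at support A is upward at 1.06 m, arm 6.64 m → moment R × 6.64 clockwise.
For rotational equilibrium, R × 6.64 = 1296, so R = 195 N.

R_A ≈ 195 N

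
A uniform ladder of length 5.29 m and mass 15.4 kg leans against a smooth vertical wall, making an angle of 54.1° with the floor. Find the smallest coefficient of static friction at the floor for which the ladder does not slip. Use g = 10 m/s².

Choose the foot of the ladder as the axis so the floor normal and friction both act there and drop out.
Ladder weight 15.4×10 = 154 N acts at 2.645 m along the ladder; its horizontal arm is 2.645·cos54.1° = 1.551 m → τ = 238.9 N·m clockwise.
Wall normal N acts horizontally at the top; its moment arm is the height L sinθ = 5.29·sin54.1° = 4.285 m, counterclockwise.
For rotational equilibrium, N × 4.285 = 238.9, so N = 55.75 N.
ΣFx = 0 ⇒ f = N_wall = 55.75 N. ΣFy = 0 ⇒ N_floor = 154 N.
μ_min = f / N_floor = 55.75 / 154 = 0.362.

μ_min ≈ 0.362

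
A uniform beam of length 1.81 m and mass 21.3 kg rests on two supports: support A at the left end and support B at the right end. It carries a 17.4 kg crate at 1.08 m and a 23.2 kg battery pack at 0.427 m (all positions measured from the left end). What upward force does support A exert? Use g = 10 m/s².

Taking torques about support B:
Beam weight: 21.3 × 10 = 213 N down at 0.905 m → arm 0.905 m, τ = 213 × 0.905 = 192.8 N·m counterclockwise.
Crate: 17.4 × 10 = 174 N down at 1.08 m → arm 0.73 m, τ = 174 × 0.73 = 127 N·m counterclockwise.
Battery pack: 23.2 × 10 = 232 N down at 0.427 m → arm 1.383 m, τ = 232 × 1.383 = 320.9 N·m counterclockwise.
Net load moment about support B = 640.7 N·m counterclockwise.
Reaction R at support A is upward at 0 m, arm 1.81 m → moment R × 1.81 clockwise.
For rotational equilibrium, R × 1.81 = 640.7, so R = 354 N.

R_A ≈ 354 N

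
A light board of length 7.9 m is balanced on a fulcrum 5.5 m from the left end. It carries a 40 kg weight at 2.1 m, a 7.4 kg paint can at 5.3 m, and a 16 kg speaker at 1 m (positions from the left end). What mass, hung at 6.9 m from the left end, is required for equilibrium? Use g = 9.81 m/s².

About the fulcrum (at 5.5 m from the left end):
Weight: 40 × 9.81 = 392.4 N down at 2.1 m → arm 3.4 m, τ = 392.4 × 3.4 = 1334 N·m counterclockwise.
Paint can: 7.4 × 9.81 = 72.59 N down at 5.3 m → arm 0.2 m, τ = 72.59 × 0.2 = 14.52 N·m counterclockwise.
Speaker: 16 × 9.81 = 157 N down at 1 m → arm 4.5 m, τ = 157 × 4.5 = 706.5 N·m counterclockwise.
Net moment of known loads = 2055 N·m counterclockwise.
An unknown mass m at 6.9 m has arm 1.4 m; its moment is m·g·1.4 clockwise.
Στ = 0 ⇒ m × 9.81 × 1.4 = 2055 ⇒ m = 2055 / (9.81 × 1.4) = 150 kg.

m ≈ 150 kg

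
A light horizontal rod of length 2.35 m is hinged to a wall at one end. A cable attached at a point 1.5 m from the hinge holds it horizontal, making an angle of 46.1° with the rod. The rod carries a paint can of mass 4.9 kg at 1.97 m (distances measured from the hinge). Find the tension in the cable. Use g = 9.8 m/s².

T ≈ 87.5 N

Take moments about the hinge.
Paint can: 4.9 × 9.8 = 48.02 N down at 1.97 m → arm 1.97 m, τ = 48.02 × 1.97 = 94.6 N·m clockwise.
Total clockwise load moment = 94.6 N·m.
The cable tension T acts at 1.5 m; only its component perpendicular to the rod, T sinθ, produces torque. sin 46.1° = 0.7206.
Balancing moments: T × 1.5 × 0.7206 = 94.6, giving T = 94.6 / 1.081 = 87.5 N.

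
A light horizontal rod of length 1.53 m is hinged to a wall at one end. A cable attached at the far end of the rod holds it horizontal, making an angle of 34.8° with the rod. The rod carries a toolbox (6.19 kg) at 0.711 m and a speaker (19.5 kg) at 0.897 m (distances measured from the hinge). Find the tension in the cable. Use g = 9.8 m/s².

Choose the hinge as the axis so the unknown hinge reaction has zero arm there.
Toolbox: 6.19 × 9.8 = 60.66 N down at 0.711 m → arm 0.711 m, τ = 60.66 × 0.711 = 43.13 N·m clockwise.
Speaker: 19.5 × 9.8 = 191.1 N down at 0.897 m → arm 0.897 m, τ = 191.1 × 0.897 = 171.4 N·m clockwise.
Total clockwise load moment = 214.5 N·m.
The cable tension T acts at 1.53 m; only its component perpendicular to the rod, T sinθ, produces torque. sin 34.8° = 0.5707.
Balancing moments: T × 1.53 × 0.5707 = 214.5, giving T = 214.5 / 0.8732 = 246 N.

T ≈ 246 N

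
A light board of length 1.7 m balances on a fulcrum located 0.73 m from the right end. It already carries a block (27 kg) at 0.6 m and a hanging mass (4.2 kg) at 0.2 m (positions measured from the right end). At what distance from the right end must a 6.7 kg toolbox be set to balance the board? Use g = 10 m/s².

x ≈ 1.59 m from the right end

Choose the fulcrum (at 0.73 m from the right end) as the axis so the support reaction has zero arm there.
Block: 27 × 10 = 270 N down at 0.6 m → arm 0.13 m, τ = 270 × 0.13 = 35.1 N·m clockwise.
Hanging mass: 4.2 × 10 = 42 N down at 0.2 m → arm 0.53 m, τ = 42 × 0.53 = 22.26 N·m clockwise.
Net moment of existing loads = 57.36 N·m clockwise.
The toolbox weighs 6.7 × 10 = 67 N and must supply an equal counterclockwise moment, so its lever arm about the fulcrum is 57.36 / 67 = 0.856 m.
That puts it at 0.73 + 0.856 = 1.59 m from the right end.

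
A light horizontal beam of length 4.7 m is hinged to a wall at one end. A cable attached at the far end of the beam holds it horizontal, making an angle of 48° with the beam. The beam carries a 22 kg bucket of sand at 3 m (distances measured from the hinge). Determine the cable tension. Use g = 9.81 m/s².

T ≈ 185 N

Taking torques about the hinge:
Bucket of sand: 22 × 9.81 = 215.8 N down at 3 m → arm 3 m, τ = 215.8 × 3 = 647.4 N·m clockwise.
Total clockwise load moment = 647.4 N·m.
The cable tension T acts at 4.7 m; only its component perpendicular to the beam, T sinθ, produces torque. sin 48° = 0.7431.
For rotational equilibrium, T × 4.7 × 0.7431 = 647.4, so T = 647.4 / 3.493 = 185 N.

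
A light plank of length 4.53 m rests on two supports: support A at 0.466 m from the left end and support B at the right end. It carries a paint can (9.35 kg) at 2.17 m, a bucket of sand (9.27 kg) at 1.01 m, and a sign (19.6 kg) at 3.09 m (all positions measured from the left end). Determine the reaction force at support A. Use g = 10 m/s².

R_A ≈ 204 N

Taking torques about support B:
Paint can: 9.35 × 10 = 93.5 N down at 2.17 m → arm 2.36 m, τ = 93.5 × 2.36 = 220.7 N·m counterclockwise.
Bucket of sand: 9.27 × 10 = 92.7 N down at 1.01 m → arm 3.52 m, τ = 92.7 × 3.52 = 326.3 N·m counterclockwise.
Sign: 19.6 × 10 = 196 N down at 3.09 m → arm 1.44 m, τ = 196 × 1.44 = 282.2 N·m counterclockwise.
Net load moment about support B = 829.2 N·m counterclockwise.
Reaction R at support A is upward at 0.466 m, arm 4.064 m → moment R × 4.064 clockwise.
Setting net torque to zero: R × 4.064 = 829.2 → R = 204 N.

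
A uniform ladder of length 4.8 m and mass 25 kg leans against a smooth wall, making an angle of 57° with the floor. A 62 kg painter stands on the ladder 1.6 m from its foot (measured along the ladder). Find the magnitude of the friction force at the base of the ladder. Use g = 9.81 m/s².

f ≈ 211 N

Sum moments about the foot of the ladder (the floor normal and friction both act there and drop out).
Ladder weight 25×9.81 = 245.2 N acts at 2.4 m along the ladder; its horizontal arm is 2.4·cos57° = 1.307 m → τ = 320.5 N·m clockwise.
Painter: 62×9.81 = 608.2 N at 1.6 m → arm 0.8714 m → τ = 530 N·m clockwise.
Wall normal N acts horizontally at the top; its moment arm is the height L sinθ = 4.8·sin57° = 4.026 m, counterclockwise.
Balancing moments: N × 4.026 = 850.5, giving N = 211 N.
ΣFx = 0: friction at the foot balances the wall's push, so f = N_wall = 211 N.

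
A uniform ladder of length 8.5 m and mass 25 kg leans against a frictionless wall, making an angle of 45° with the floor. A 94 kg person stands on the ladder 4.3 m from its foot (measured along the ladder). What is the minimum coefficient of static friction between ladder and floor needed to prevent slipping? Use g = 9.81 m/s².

Sum moments about the foot of the ladder (the floor normal and friction both act there and drop out).
Ladder weight 25×9.81 = 245.2 N acts at 4.25 m along the ladder; its horizontal arm is 4.25·cos45° = 3.005 m → τ = 736.8 N·m clockwise.
Person: 94×9.81 = 922.1 N at 4.3 m → arm 3.041 m → τ = 2804 N·m clockwise.
Wall normal N acts horizontally at the top; its moment arm is the height L sinθ = 8.5·sin45° = 6.01 m, counterclockwise.
Setting net torque to zero: N × 6.01 = 3541 → N = 589.2 N.
ΣFx = 0 ⇒ f = N_wall = 589.2 N. ΣFy = 0 ⇒ N_floor = 1167 N.
μ_min = f / N_floor = 589.2 / 1167 = 0.505.

μ_min ≈ 0.505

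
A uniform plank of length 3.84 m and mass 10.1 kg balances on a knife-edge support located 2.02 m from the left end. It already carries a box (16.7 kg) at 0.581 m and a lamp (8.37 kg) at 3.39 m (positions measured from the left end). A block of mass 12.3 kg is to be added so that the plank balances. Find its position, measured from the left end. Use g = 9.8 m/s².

Taking torques about the knife-edge support (at 2.02 m from the left end):
Beam weight: 10.1 × 9.8 = 98.98 N down at 1.92 m → arm 0.1 m, τ = 98.98 × 0.1 = 9.898 N·m counterclockwise.
Box: 16.7 × 9.8 = 163.7 N down at 0.581 m → arm 1.439 m, τ = 163.7 × 1.439 = 235.6 N·m counterclockwise.
Lamp: 8.37 × 9.8 = 82.03 N down at 3.39 m → arm 1.37 m, τ = 82.03 × 1.37 = 112.4 N·m clockwise.
Net moment of existing loads = 133.1 N·m counterclockwise.
The block weighs 12.3 × 9.8 = 120.5 N and must supply an equal clockwise moment, so its lever arm about the knife-edge support is 133.1 / 120.5 = 1.1 m.
That puts it at 2.02 + 1.1 = 3.12 m from the left end.

x ≈ 3.12 m from the left end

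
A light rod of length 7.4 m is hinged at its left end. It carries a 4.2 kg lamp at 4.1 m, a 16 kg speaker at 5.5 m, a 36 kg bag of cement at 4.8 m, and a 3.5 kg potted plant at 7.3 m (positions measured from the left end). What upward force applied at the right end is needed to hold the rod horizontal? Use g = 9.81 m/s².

Sum moments about the left end (the unknown pivot reaction has zero arm there).
Lamp: 4.2 × 9.81 = 41.2 N down at 4.1 m → arm 4.1 m, τ = 41.2 × 4.1 = 168.9 N·m clockwise.
Speaker: 16 × 9.81 = 157 N down at 5.5 m → arm 5.5 m, τ = 157 × 5.5 = 863.5 N·m clockwise.
Bag of cement: 36 × 9.81 = 353.2 N down at 4.8 m → arm 4.8 m, τ = 353.2 × 4.8 = 1695 N·m clockwise.
Potted plant: 3.5 × 9.81 = 34.34 N down at 7.3 m → arm 7.3 m, τ = 34.34 × 7.3 = 250.7 N·m clockwise.
Net moment of the loads = 2978 N·m clockwise.
The upward force F acts at the right end, arm 7.4 m, giving F × 7.4 counterclockwise.
Balancing moments: F × 7.4 = 2978, giving F = 2978 / 7.4 = 402 N.

F ≈ 402 N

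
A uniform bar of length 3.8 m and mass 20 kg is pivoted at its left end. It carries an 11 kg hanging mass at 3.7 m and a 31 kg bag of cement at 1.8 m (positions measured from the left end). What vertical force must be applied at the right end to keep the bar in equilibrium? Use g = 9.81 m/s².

F ≈ 347 N

Taking torques about the left end:
Beam weight: 20 × 9.81 = 196.2 N down at 1.9 m → arm 1.9 m, τ = 196.2 × 1.9 = 372.8 N·m clockwise.
Hanging mass: 11 × 9.81 = 107.9 N down at 3.7 m → arm 3.7 m, τ = 107.9 × 3.7 = 399.2 N·m clockwise.
Bag of cement: 31 × 9.81 = 304.1 N down at 1.8 m → arm 1.8 m, τ = 304.1 × 1.8 = 547.4 N·m clockwise.
Net moment of the loads = 1319 N·m clockwise.
The upward force F acts at the right end, arm 3.8 m, giving F × 3.8 counterclockwise.
Στ = 0 ⇒ F × 3.8 = 1319 ⇒ F = 1319 / 3.8 = 347 N.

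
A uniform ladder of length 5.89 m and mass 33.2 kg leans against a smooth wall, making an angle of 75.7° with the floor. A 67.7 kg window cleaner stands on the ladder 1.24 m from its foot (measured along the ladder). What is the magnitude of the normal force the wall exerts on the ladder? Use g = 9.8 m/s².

About the foot of the ladder:
Ladder weight 33.2×9.8 = 325.4 N acts at 2.945 m along the ladder; its horizontal arm is 2.945·cos75.7° = 0.7274 m → τ = 236.7 N·m clockwise.
Window cleaner: 67.7×9.8 = 663.5 N at 1.24 m → arm 0.3063 m → τ = 203.2 N·m clockwise.
Wall normal N acts horizontally at the top; its moment arm is the height L sinθ = 5.89·sin75.7° = 5.708 m, counterclockwise.
For rotational equilibrium, N × 5.708 = 439.9, so N = 77.1 N.

N_wall ≈ 77.1 N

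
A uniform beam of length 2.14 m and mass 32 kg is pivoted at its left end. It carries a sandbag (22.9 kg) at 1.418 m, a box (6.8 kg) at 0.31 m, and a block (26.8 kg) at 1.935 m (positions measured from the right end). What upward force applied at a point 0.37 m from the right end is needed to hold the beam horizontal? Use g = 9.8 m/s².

F ≈ 380 N

Taking torques about the left end:
Beam weight: 32 × 9.8 = 313.6 N down at 1.07 m → arm 1.07 m, τ = 313.6 × 1.07 = 335.6 N·m clockwise.
Sandbag: 22.9 × 9.8 = 224.4 N down at 1.418 m → arm 0.722 m, τ = 224.4 × 0.722 = 162 N·m clockwise.
Box: 6.8 × 9.8 = 66.64 N down at 0.31 m → arm 1.83 m, τ = 66.64 × 1.83 = 122 N·m clockwise.
Block: 26.8 × 9.8 = 262.6 N down at 1.935 m → arm 0.205 m, τ = 262.6 × 0.205 = 53.83 N·m clockwise.
Net moment of the loads = 673.4 N·m clockwise.
The upward force F acts at a point 0.37 m from the right end, arm 1.77 m, giving F × 1.77 counterclockwise.
Setting net torque to zero: F × 1.77 = 673.4 → F = 673.4 / 1.77 = 380 N.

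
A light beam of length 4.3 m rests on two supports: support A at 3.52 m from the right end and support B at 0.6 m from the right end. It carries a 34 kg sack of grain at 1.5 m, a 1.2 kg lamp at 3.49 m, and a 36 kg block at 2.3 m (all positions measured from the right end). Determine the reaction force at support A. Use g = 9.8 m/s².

R_A ≈ 320 N

Choose support B as the axis so its reaction then has zero moment arm.
Sack of grain: 34 × 9.8 = 333.2 N down at 1.5 m → arm 0.9 m, τ = 333.2 × 0.9 = 299.9 N·m counterclockwise.
Lamp: 1.2 × 9.8 = 11.76 N down at 3.49 m → arm 2.89 m, τ = 11.76 × 2.89 = 33.99 N·m counterclockwise.
Block: 36 × 9.8 = 352.8 N down at 2.3 m → arm 1.7 m, τ = 352.8 × 1.7 = 599.8 N·m counterclockwise.
Net load moment about support B = 933.7 N·m counterclockwise.
Reaction R at support A is upward at 3.52 m, arm 2.92 m → moment R × 2.92 clockwise.
Balancing moments: R × 2.92 = 933.7, giving R = 320 N.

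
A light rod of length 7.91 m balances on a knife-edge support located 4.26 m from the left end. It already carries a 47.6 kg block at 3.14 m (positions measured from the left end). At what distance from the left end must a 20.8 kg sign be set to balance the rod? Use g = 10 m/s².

x ≈ 6.82 m from the left end

Taking torques about the knife-edge support (at 4.26 m from the left end):
Block: 47.6 × 10 = 476 N down at 3.14 m → arm 1.12 m, τ = 476 × 1.12 = 533.1 N·m counterclockwise.
Net moment of existing loads = 533.1 N·m counterclockwise.
The sign weighs 20.8 × 10 = 208 N and must supply an equal clockwise moment, so its lever arm about the knife-edge support is 533.1 / 208 = 2.56 m.
That puts it at 4.26 + 2.56 = 6.82 m from the left end.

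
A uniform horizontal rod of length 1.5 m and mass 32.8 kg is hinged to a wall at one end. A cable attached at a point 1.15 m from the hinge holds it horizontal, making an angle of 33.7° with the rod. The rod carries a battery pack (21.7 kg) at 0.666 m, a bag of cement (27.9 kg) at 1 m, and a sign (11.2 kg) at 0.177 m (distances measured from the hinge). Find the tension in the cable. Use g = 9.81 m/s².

Take moments about the hinge.
Beam weight: 32.8 × 9.81 = 321.8 N down at 0.75 m → arm 0.75 m, τ = 321.8 × 0.75 = 241.4 N·m clockwise.
Battery pack: 21.7 × 9.81 = 212.9 N down at 0.666 m → arm 0.666 m, τ = 212.9 × 0.666 = 141.8 N·m clockwise.
Bag of cement: 27.9 × 9.81 = 273.7 N down at 1 m → arm 1 m, τ = 273.7 × 1 = 273.7 N·m clockwise.
Sign: 11.2 × 9.81 = 109.9 N down at 0.177 m → arm 0.177 m, τ = 109.9 × 0.177 = 19.45 N·m clockwise.
Total clockwise load moment = 676.4 N·m.
The cable tension T acts at 1.15 m; only its component perpendicular to the rod, T sinθ, produces torque. sin 33.7° = 0.5548.
Balancing moments: T × 1.15 × 0.5548 = 676.4, giving T = 676.4 / 0.638 = 1060 N.

T ≈ 1060 N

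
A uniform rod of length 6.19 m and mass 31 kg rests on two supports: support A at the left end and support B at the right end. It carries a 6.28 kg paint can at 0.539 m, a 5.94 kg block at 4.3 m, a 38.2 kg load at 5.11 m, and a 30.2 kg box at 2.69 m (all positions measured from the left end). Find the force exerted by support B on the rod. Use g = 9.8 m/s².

Taking torques about support A:
Beam weight: 31 × 9.8 = 303.8 N down at 3.095 m → arm 3.095 m, τ = 303.8 × 3.095 = 940.3 N·m clockwise.
Paint can: 6.28 × 9.8 = 61.54 N down at 0.539 m → arm 0.539 m, τ = 61.54 × 0.539 = 33.17 N·m clockwise.
Block: 5.94 × 9.8 = 58.21 N down at 4.3 m → arm 4.3 m, τ = 58.21 × 4.3 = 250.3 N·m clockwise.
Load: 38.2 × 9.8 = 374.4 N down at 5.11 m → arm 5.11 m, τ = 374.4 × 5.11 = 1913 N·m clockwise.
Box: 30.2 × 9.8 = 296 N down at 2.69 m → arm 2.69 m, τ = 296 × 2.69 = 796.2 N·m clockwise.
Net load moment about support A = 3933 N·m clockwise.
Reaction R at support B is upward at 6.19 m, arm 6.19 m → moment R × 6.19 counterclockwise.
Balancing moments: R × 6.19 = 3933, giving R = 635 N.

R_B ≈ 635 N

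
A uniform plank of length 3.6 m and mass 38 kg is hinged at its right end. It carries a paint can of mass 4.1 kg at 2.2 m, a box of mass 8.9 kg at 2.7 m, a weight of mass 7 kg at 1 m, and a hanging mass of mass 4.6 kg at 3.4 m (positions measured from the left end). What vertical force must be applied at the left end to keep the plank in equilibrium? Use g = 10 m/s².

Sum moments about the right end (the unknown pivot reaction has zero arm there).
Beam weight: 38 × 10 = 380 N down at 1.8 m → arm 1.8 m, τ = 380 × 1.8 = 684 N·m counterclockwise.
Paint can: 4.1 × 10 = 41 N down at 2.2 m → arm 1.4 m, τ = 41 × 1.4 = 57.4 N·m counterclockwise.
Box: 8.9 × 10 = 89 N down at 2.7 m → arm 0.9 m, τ = 89 × 0.9 = 80.1 N·m counterclockwise.
Weight: 7 × 10 = 70 N down at 1 m → arm 2.6 m, τ = 70 × 2.6 = 182 N·m counterclockwise.
Hanging mass: 4.6 × 10 = 46 N down at 3.4 m → arm 0.2 m, τ = 46 × 0.2 = 9.2 N·m counterclockwise.
Net moment of the loads = 1013 N·m counterclockwise.
The upward force F acts at the left end, arm 3.6 m, giving F × 3.6 clockwise.
Balancing moments: F × 3.6 = 1013, giving F = 1013 / 3.6 = 281 N.

F ≈ 281 N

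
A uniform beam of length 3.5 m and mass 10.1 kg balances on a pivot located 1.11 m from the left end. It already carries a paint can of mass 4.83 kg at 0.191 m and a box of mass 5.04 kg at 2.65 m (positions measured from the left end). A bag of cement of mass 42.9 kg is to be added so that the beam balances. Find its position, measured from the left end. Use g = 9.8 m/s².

x ≈ 0.882 m from the left end

Sum moments about the pivot (at 1.11 m from the left end) (the support reaction has zero arm there).
Beam weight: 10.1 × 9.8 = 98.98 N down at 1.75 m → arm 0.64 m, τ = 98.98 × 0.64 = 63.35 N·m clockwise.
Paint can: 4.83 × 9.8 = 47.33 N down at 0.191 m → arm 0.919 m, τ = 47.33 × 0.919 = 43.5 N·m counterclockwise.
Box: 5.04 × 9.8 = 49.39 N down at 2.65 m → arm 1.54 m, τ = 49.39 × 1.54 = 76.06 N·m clockwise.
Net moment of existing loads = 95.91 N·m clockwise.
The bag of cement weighs 42.9 × 9.8 = 420.4 N and must supply an equal counterclockwise moment, so its lever arm about the pivot is 95.91 / 420.4 = 0.228 m.
That puts it at 1.11 − 0.228 = 0.882 m from the left end.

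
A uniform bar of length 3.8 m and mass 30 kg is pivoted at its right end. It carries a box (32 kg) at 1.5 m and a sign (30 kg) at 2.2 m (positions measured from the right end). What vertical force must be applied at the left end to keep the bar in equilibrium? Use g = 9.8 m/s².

Choose the right end as the axis so the unknown pivot reaction has zero arm there.
Beam weight: 30 × 9.8 = 294 N down at 1.9 m → arm 1.9 m, τ = 294 × 1.9 = 558.6 N·m counterclockwise.
Box: 32 × 9.8 = 313.6 N down at 1.5 m → arm 1.5 m, τ = 313.6 × 1.5 = 470.4 N·m counterclockwise.
Sign: 30 × 9.8 = 294 N down at 2.2 m → arm 2.2 m, τ = 294 × 2.2 = 646.8 N·m counterclockwise.
Net moment of the loads = 1676 N·m counterclockwise.
The upward force F acts at the left end, arm 3.8 m, giving F × 3.8 clockwise.
Balancing moments: F × 3.8 = 1676, giving F = 1676 / 3.8 = 441 N.

F ≈ 441 N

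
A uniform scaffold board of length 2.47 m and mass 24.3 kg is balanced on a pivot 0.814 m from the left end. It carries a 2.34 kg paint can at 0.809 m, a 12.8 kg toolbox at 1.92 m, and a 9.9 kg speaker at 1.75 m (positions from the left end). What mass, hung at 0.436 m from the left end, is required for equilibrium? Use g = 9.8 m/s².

m ≈ 89 kg

Take moments about the pivot (at 0.814 m from the left end).
Beam weight: 24.3 × 9.8 = 238.1 N down at 1.235 m → arm 0.421 m, τ = 238.1 × 0.421 = 100.2 N·m clockwise.
Paint can: 2.34 × 9.8 = 22.93 N down at 0.809 m → arm 0.005 m, τ = 22.93 × 0.005 = 0.1147 N·m counterclockwise.
Toolbox: 12.8 × 9.8 = 125.4 N down at 1.92 m → arm 1.106 m, τ = 125.4 × 1.106 = 138.7 N·m clockwise.
Speaker: 9.9 × 9.8 = 97.02 N down at 1.75 m → arm 0.936 m, τ = 97.02 × 0.936 = 90.81 N·m clockwise.
Net moment of known loads = 329.6 N·m clockwise.
An unknown mass m at 0.436 m has arm 0.378 m; its moment is m·g·0.378 counterclockwise.
Setting net torque to zero: m × 9.8 × 0.378 = 329.6 → m = 329.6 / (9.8 × 0.378) = 89 kg.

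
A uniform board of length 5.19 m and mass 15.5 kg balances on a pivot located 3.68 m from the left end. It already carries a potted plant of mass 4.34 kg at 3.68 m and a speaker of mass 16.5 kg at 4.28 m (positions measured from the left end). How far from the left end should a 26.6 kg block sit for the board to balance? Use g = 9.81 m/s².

About the pivot (at 3.68 m from the left end):
Beam weight: 15.5 × 9.81 = 152.1 N down at 2.595 m → arm 1.085 m, τ = 152.1 × 1.085 = 165 N·m counterclockwise.
Potted plant: acts at the pivot, moment arm 0 → no torque.
Speaker: 16.5 × 9.81 = 161.9 N down at 4.28 m → arm 0.6 m, τ = 161.9 × 0.6 = 97.14 N·m clockwise.
Net moment of existing loads = 67.86 N·m counterclockwise.
The block weighs 26.6 × 9.81 = 260.9 N and must supply an equal clockwise moment, so its lever arm about the pivot is 67.86 / 260.9 = 0.26 m.
That puts it at 3.68 + 0.26 = 3.94 m from the left end.

x ≈ 3.94 m from the left end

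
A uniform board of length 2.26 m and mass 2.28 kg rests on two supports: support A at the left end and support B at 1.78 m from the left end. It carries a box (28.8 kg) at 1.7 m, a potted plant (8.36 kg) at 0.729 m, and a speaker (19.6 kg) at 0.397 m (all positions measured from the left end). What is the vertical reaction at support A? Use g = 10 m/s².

Sum moments about support B (its reaction then has zero moment arm).
Beam weight: 2.28 × 10 = 22.8 N down at 1.13 m → arm 0.65 m, τ = 22.8 × 0.65 = 14.82 N·m counterclockwise.
Box: 28.8 × 10 = 288 N down at 1.7 m → arm 0.08 m, τ = 288 × 0.08 = 23.04 N·m counterclockwise.
Potted plant: 8.36 × 10 = 83.6 N down at 0.729 m → arm 1.051 m, τ = 83.6 × 1.051 = 87.86 N·m counterclockwise.
Speaker: 19.6 × 10 = 196 N down at 0.397 m → arm 1.383 m, τ = 196 × 1.383 = 271.1 N·m counterclockwise.
Net load moment about support B = 396.8 N·m counterclockwise.
Reaction R at support A is upward at 0 m, arm 1.78 m → moment R × 1.78 clockwise.
Στ = 0 ⇒ R × 1.78 = 396.8 ⇒ R = 223 N.

R_A ≈ 223 N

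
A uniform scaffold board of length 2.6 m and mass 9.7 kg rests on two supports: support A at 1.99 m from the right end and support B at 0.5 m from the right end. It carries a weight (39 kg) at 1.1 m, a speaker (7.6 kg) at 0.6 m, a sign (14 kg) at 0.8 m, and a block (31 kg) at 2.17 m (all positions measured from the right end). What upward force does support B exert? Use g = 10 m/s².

R_B ≈ 423 N

Choose support A as the axis so its reaction then has zero moment arm.
Beam weight: 9.7 × 10 = 97 N down at 1.3 m → arm 0.69 m, τ = 97 × 0.69 = 66.93 N·m clockwise.
Weight: 39 × 10 = 390 N down at 1.1 m → arm 0.89 m, τ = 390 × 0.89 = 347.1 N·m clockwise.
Speaker: 7.6 × 10 = 76 N down at 0.6 m → arm 1.39 m, τ = 76 × 1.39 = 105.6 N·m clockwise.
Sign: 14 × 10 = 140 N down at 0.8 m → arm 1.19 m, τ = 140 × 1.19 = 166.6 N·m clockwise.
Block: 31 × 10 = 310 N down at 2.17 m → arm 0.18 m, τ = 310 × 0.18 = 55.8 N·m counterclockwise.
Net load moment about support A = 630.4 N·m clockwise.
Reaction R at support B is upward at 0.5 m, arm 1.49 m → moment R × 1.49 counterclockwise.
Balancing moments: R × 1.49 = 630.4, giving R = 423 N.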